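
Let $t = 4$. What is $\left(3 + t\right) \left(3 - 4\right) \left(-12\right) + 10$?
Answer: $94$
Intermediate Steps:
$\left(3 + t\right) \left(3 - 4\right) \left(-12\right) + 10 = \left(3 + 4\right) \left(3 - 4\right) \left(-12\right) + 10 = 7 \left(-1\right) \left(-12\right) + 10 = \left(-7\right) \left(-12\right) + 10 = 84 + 10 = 94$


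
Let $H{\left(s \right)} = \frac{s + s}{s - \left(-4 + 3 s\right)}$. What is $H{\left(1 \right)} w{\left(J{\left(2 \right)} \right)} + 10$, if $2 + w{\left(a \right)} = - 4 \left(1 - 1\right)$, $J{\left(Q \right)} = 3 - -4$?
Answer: $8$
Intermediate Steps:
$J{\left(Q \right)} = 7$ ($J{\left(Q \right)} = 3 + 4 = 7$)
$w{\left(a \right)} = -2$ ($w{\left(a \right)} = -2 - 4 \left(1 - 1\right) = -2 - 0 = -2 + 0 = -2$)
$H{\left(s \right)} = \frac{2 s}{4 - 2 s}$
$H{\left(1 \right)} w{\left(J{\left(2 \right)} \right)} + 10 = \left(-1\right) 1 \frac{1}{-2 + 1} \left(-2\right) + 10 = \left(-1\right) 1 \frac{1}{-1} \left(-2\right) + 10 = \left(-1\right) 1 \left(-1\right) \left(-2\right) + 10 = 1 \left(-2\right) + 10 = -2 + 10 = 8$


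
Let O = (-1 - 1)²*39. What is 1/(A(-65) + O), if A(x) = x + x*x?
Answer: 1/4316 ≈ 0.00023170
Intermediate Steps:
O = 156 (O = (-2)²*39 = 4*39 = 156)
A(x) = x + x²
1/(A(-65) + O) = 1/(-65*(1 - 65) + 156) = 1/(-65*(-64) + 156) = 1/(4160 + 156) = 1/4316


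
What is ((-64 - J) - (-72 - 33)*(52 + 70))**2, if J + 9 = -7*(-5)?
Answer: 161798400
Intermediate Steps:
J = 26 (J = -9 - 7*(-5) = -9 + 35 = 26)
((-64 - J) - (-72 - 33)*(52 + 70))**2 = ((-64 - 1*26) - (-72 - 33)*(52 + 70))**2 = ((-64 - 26) - (-105)*122)**2 = (-90 - 1*(-12810))**2 = (-90 + 12810)**2 = 12720**2 = 161798400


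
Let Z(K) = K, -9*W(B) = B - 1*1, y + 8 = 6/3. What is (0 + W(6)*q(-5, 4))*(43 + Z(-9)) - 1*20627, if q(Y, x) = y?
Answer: -61541/3 ≈ -20514.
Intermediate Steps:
y = -6 (y = -8 + 6/3 = -8 + 6*(1/3) = -8 + 2 = -6)
q(Y, x) = -6
W(B) = 1/9 - B/9 (W(B) = -(B - 1*1)/9 = -(B - 1)/9 = -(-1 + B)/9 = 1/9 - B/9)
(0 + W(6)*q(-5, 4))*(43 + Z(-9)) - 1*20627 = (0 + (1/9 - 1/9*6)*(-6))*(43 - 9) - 1*20627 = (0 + (1/9 - 2/3)*(-6))*34 - 20627 = (0 - 5/9*(-6))*34 - 20627 = (0 + 10/3)*34 - 20627 = (10/3)*34 - 20627 = 340/3 - 20627 = -61541/3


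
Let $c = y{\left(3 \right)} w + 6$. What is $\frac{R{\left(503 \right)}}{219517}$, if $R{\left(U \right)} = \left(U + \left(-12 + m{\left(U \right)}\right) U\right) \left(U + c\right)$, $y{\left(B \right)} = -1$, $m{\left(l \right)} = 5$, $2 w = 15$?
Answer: $- \frac{1513527}{219517} \approx -6.8948$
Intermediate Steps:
$w = \frac{15}{2}$ ($w = \frac{1}{2} \cdot 15 = \frac{15}{2} \approx 7.5$)
$c = - \frac{3}{2}$ ($c = \left(-1\right) \frac{15}{2} + 6 = - \frac{15}{2} + 6 = - \frac{3}{2} \approx -1.5$)
$R{\left(U \right)} = - 6 U \left(- \frac{3}{2} + U\right)$ ($R{\left(U \right)} = \left(U + \left(-12 + 5\right) U\right) \left(U - \frac{3}{2}\right) = \left(U - 7 U\right) \left(- \frac{3}{2} + U\right) = - 6 U \left(- \frac{3}{2} + U\right)$)
$\frac{R{\left(503 \right)}}{219517} = \frac{3 \cdot 503 \left(3 - 1006\right)}{219517} = 3 \cdot 503 \left(3 - 1006\right) \frac{1}{219517} = 3 \cdot 503 \left(-1003\right) \frac{1}{219517} = \left(-1513527\right) \frac{1}{219517} = - \frac{1513527}{219517}$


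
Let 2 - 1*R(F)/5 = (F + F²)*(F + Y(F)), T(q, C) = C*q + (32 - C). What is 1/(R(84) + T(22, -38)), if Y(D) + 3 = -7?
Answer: -1/2642556 ≈ -3.7842e-7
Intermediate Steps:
Y(D) = -10 (Y(D) = -3 - 7 = -10)
T(q, C) = 32 - C + C*q
R(F) = 10 - 5*(-10 + F)*(F + F²) (R(F) = 10 - 5*(F + F²)*(F - 10) = 10 - 5*(F + F²)*(-10 + F) = 10 - 5*(-10 + F)*(F + F²))
1/(R(84) + T(22, -38)) = 1/((10 - 5*84³ + 45*84² + 50*84) + (32 - 1*(-38) - 38*22)) = 1/((10 - 5*592704 + 45*7056 + 4200) + (32 + 38 - 836)) = 1/((10 - 2963520 + 317520 + 4200) - 766) = 1/(-2641790 - 766) = 1/(-2642556) = -1/2642556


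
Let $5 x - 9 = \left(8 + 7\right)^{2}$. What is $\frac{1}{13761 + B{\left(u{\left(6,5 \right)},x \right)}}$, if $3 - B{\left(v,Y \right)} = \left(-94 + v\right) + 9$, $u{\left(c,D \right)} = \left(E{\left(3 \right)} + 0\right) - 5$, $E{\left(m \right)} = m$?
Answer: $\frac{1}{13851} \approx 7.2197 \cdot 10^{-5}$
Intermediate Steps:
$x = \frac{234}{5}$ ($x = \frac{9}{5} + \frac{\left(8 + 7\right)^{2}}{5} = \frac{9}{5} + \frac{15^{2}}{5} = \frac{9}{5} + \frac{1}{5} \cdot 225 = \frac{9}{5} + 45 = \frac{234}{5} \approx 46.8$)
$u{\left(c,D \right)} = -2$ ($u{\left(c,D \right)} = \left(3 + 0\right) - 5 = 3 - 5 = -2$)
$B{\left(v,Y \right)} = 88 - v$ ($B{\left(v,Y \right)} = 3 - \left(\left(-94 + v\right) + 9\right) = 3 - \left(-85 + v\right) = 88 - v$)
$\frac{1}{13761 + B{\left(u{\left(6,5 \right)},x \right)}} = \frac{1}{13761 + \left(88 - -2\right)} = \frac{1}{13761 + \left(88 + 2\right)} = \frac{1}{13761 + 90} = \frac{1}{13851}$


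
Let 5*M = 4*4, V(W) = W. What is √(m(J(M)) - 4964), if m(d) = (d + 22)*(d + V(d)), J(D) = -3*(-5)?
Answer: I*√3854 ≈ 62.081*I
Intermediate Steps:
M = 16/5 (M = (4*4)/5 = (⅕)*16 = 16/5 ≈ 3.2000)
J(D) = 15
m(d) = 2*d*(22 + d) (m(d) = (d + 22)*(d + d) = (22 + d)*(2*d) = 2*d*(22 + d))
√(m(J(M)) - 4964) = √(2*15*(22 + 15) - 4964) = √(2*15*37 - 4964) = √(1110 - 4964) = √(-3854) = I*√3854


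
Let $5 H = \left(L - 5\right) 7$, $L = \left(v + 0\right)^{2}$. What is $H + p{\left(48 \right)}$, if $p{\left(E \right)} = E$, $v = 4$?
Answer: $\frac{317}{5} \approx 63.4$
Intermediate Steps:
$L = 16$ ($L = \left(4 + 0\right)^{2} = 4^{2} = 16$)
$H = \frac{77}{5}$ ($H = \frac{\left(16 - 5\right) 7}{5} = \frac{11 \cdot 7}{5} = \frac{1}{5} \cdot 77 = \frac{77}{5} \approx 15.4$)
$H + p{\left(48 \right)} = \frac{77}{5} + 48 = \frac{317}{5}$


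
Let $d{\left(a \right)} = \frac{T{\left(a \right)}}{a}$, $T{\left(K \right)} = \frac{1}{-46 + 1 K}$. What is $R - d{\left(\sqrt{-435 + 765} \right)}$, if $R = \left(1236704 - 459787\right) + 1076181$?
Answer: $\frac{3309633029}{1786} + \frac{23 \sqrt{330}}{294690} \approx 1.8531 \cdot 10^{6}$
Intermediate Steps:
$R = 1853098$ ($R = 776917 + 1076181 = 1853098$)
$T{\left(K \right)} = \frac{1}{-46 + K}$
$d{\left(a \right)} = \frac{1}{a \left(-46 + a\right)}$ ($d{\left(a \right)} = \frac{1}{\left(-46 + a\right) a} = \frac{1}{a \left(-46 + a\right)}$)
$R - d{\left(\sqrt{-435 + 765} \right)} = 1853098 - \frac{1}{\sqrt{-435 + 765} \left(-46 + \sqrt{-435 + 765}\right)} = 1853098 - \frac{1}{\sqrt{330} \left(-46 + \sqrt{330}\right)} = 1853098 - \frac{\frac{1}{330} \sqrt{330}}{-46 + \sqrt{330}} = 1853098 - \frac{\sqrt{330}}{330 \left(-46 + \sqrt{330}\right)}$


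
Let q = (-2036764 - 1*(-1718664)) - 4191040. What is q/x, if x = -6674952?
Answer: 1127285/1668738 ≈ 0.67553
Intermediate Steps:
q = -4509140 (q = (-2036764 + 1718664) - 4191040 = -318100 - 4191040 = -4509140)
q/x = -4509140/(-6674952) = -4509140*(-1/6674952) = 1127285/1668738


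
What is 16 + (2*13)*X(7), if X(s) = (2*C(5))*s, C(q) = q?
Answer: 1836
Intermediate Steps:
X(s) = 10*s (X(s) = (2*5)*s = 10*s)
16 + (2*13)*X(7) = 16 + (2*13)*(10*7) = 16 + 26*70 = 16 + 1820 = 1836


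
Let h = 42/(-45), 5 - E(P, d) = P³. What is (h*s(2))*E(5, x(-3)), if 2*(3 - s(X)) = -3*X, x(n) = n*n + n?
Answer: 672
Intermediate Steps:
x(n) = n + n² (x(n) = n² + n = n + n²)
E(P, d) = 5 - P³
s(X) = 3 + 3*X/2 (s(X) = 3 - (-3)*X/2 = 3 + 3*X/2)
h = -14/15 (h = 42*(-1/45) = -14/15 ≈ -0.93333)
(h*s(2))*E(5, x(-3)) = (-14*(3 + (3/2)*2)/15)*(5 - 1*5³) = (-14*(3 + 3)/15)*(5 - 1*125) = (-14/15*6)*(5 - 125) = -28/5*(-120) = 672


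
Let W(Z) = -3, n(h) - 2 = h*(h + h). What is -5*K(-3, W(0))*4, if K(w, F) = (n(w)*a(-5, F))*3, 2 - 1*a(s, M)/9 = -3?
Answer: -54000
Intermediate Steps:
a(s, M) = 45 (a(s, M) = 18 - 9*(-3) = 18 + 27 = 45)
n(h) = 2 + 2*h² (n(h) = 2 + h*(h + h) = 2 + h*(2*h) = 2 + 2*h²)
K(w, F) = 270 + 270*w² (K(w, F) = ((2 + 2*w²)*45)*3 = (90 + 90*w²)*3 = 270 + 270*w²)
-5*K(-3, W(0))*4 = -5*(270 + 270*(-3)²)*4 = -5*(270 + 270*9)*4 = -5*(270 + 2430)*4 = -5*2700*4 = -13500*4 = -54000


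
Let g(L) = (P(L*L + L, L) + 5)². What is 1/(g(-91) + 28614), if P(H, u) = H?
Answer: 1/67186639 ≈ 1.4884e-8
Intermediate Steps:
g(L) = (5 + L + L²)² (g(L) = ((L*L + L) + 5)² = ((L² + L) + 5)² = ((L + L²) + 5)² = (5 + L + L²)²)
1/(g(-91) + 28614) = 1/((5 - 91*(1 - 91))² + 28614) = 1/((5 - 91*(-90))² + 28614) = 1/((5 + 8190)² + 28614) = 1/(8195² + 28614) = 1/(67158025 + 28614) = 1/67186639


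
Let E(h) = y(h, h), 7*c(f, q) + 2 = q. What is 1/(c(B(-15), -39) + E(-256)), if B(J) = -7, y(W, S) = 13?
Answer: 7/50 ≈ 0.14000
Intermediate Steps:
c(f, q) = -2/7 + q/7
E(h) = 13
1/(c(B(-15), -39) + E(-256)) = 1/((-2/7 + (1/7)*(-39)) + 13) = 1/((-2/7 - 39/7) + 13) = 1/(-41/7 + 13) = 1/(50/7) = 7/50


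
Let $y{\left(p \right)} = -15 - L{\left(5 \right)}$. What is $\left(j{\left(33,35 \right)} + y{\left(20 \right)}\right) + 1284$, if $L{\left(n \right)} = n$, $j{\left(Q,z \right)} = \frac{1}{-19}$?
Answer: $\frac{24015}{19} \approx 1263.9$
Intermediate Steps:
$j{\left(Q,z \right)} = - \frac{1}{19}$
$y{\left(p \right)} = -20$ ($y{\left(p \right)} = -15 - 5 = -20$)
$\left(j{\left(33,35 \right)} + y{\left(20 \right)}\right) + 1284 = \left(- \frac{1}{19} - 20\right) + 1284 = - \frac{381}{19} + 1284 = \frac{24015}{19}$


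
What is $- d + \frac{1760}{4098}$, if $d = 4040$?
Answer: $- \frac{8277080}{2049} \approx -4039.6$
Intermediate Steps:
$- d + \frac{1760}{4098} = \left(-1\right) 4040 + \frac{1760}{4098} = -4040 + 1760 \cdot \frac{1}{4098} = -4040 + \frac{880}{2049} = - \frac{8277080}{2049}$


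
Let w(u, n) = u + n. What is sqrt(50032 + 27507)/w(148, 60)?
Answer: sqrt(77539)/208 ≈ 1.3387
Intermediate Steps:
w(u, n) = n + u
sqrt(50032 + 27507)/w(148, 60) = sqrt(50032 + 27507)/(60 + 148) = sqrt(77539)/208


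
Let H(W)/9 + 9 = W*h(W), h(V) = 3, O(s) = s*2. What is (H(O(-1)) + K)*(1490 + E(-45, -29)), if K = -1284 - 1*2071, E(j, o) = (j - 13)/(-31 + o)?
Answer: -15610421/3 ≈ -5.2035e+6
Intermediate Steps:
O(s) = 2*s
E(j, o) = (-13 + j)/(-31 + o)
K = -3355 (K = -1284 - 2071 = -3355)
H(W) = -81 + 27*W (H(W) = -81 + 9*(W*3) = -81 + 9*(3*W) = -81 + 27*W)
(H(O(-1)) + K)*(1490 + E(-45, -29)) = ((-81 + 27*(2*(-1))) - 3355)*(1490 + (-13 - 45)/(-31 - 29)) = ((-81 + 27*(-2)) - 3355)*(1490 - 58/(-60)) = ((-81 - 54) - 3355)*(1490 - 1/60*(-58)) = (-135 - 3355)*(1490 + 29/30) = -3490*44729/30 = -15610421/3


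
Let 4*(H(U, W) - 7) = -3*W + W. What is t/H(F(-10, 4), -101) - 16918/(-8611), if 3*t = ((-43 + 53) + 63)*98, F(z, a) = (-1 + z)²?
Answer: 129042898/2970795 ≈ 43.437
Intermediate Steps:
t = 7154/3 (t = (((-43 + 53) + 63)*98)/3 = ((10 + 63)*98)/3 = (73*98)/3 = (⅓)*7154 = 7154/3 ≈ 2384.7)
H(U, W) = 7 - W/2 (H(U, W) = 7 + (-3*W + W)/4 = 7 + (-2*W)/4 = 7 - W/2)
t/H(F(-10, 4), -101) - 16918/(-8611) = 7154/(3*(7 - ½*(-101))) - 16918/(-8611) = 7154/(3*(7 + 101/2)) - 16918*(-1/8611) = 7154/(3*(115/2)) + 16918/8611 = (7154/3)*(2/115) + 16918/8611 = 14308/345 + 16918/8611 = 129042898/2970795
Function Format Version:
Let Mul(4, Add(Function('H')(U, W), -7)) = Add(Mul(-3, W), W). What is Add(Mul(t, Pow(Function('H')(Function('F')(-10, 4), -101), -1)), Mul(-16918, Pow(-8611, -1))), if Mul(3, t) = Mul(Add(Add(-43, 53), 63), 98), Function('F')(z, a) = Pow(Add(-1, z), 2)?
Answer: Rational(129042898, 2970795) ≈ 43.437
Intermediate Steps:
t = Rational(7154, 3) (t = Mul(Rational(1, 3), Mul(Add(Add(-43, 53), 63), 98)) = Mul(Rational(1, 3), Mul(Add(10, 63), 98)) = Mul(Rational(1, 3), Mul(73, 98)) = Mul(Rational(1, 3), 7154) = Rational(7154, 3) ≈ 2384.7)
Function('H')(U, W) = Add(7, Mul(Rational(-1, 2), W)) (Function('H')(U, W) = Add(7, Mul(Rational(1, 4), Add(Mul(-3, W), W))) = Add(7, Mul(Rational(1, 4), Mul(-2, W))) = Add(7, Mul(Rational(-1, 2), W)))
Add(Mul(t, Pow(Function('H')(Function('F')(-10, 4), -101), -1)), Mul(-16918, Pow(-8611, -1))) = Add(Mul(Rational(7154, 3), Pow(Add(7, Mul(Rational(-1, 2), -101)), -1)), Mul(-16918, Pow(-8611, -1))) = Add(Mul(Rational(7154, 3), Pow(Add(7, Rational(101, 2)), -1)), Mul(-16918, Rational(-1, 8611))) = Add(Mul(Rational(7154, 3), Pow(Rational(115, 2), -1)), Rational(16918, 8611)) = Add(Mul(Rational(7154, 3), Rational(2, 115)), Rational(16918, 8611)) = Add(Rational(14308, 345), Rational(16918, 8611)) = Rational(129042898, 2970795)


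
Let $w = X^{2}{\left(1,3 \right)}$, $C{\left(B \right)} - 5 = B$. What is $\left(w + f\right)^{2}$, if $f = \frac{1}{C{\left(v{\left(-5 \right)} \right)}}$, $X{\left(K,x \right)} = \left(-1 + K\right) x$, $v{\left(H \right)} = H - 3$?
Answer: $\frac{1}{9} \approx 0.11111$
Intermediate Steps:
$v{\left(H \right)} = -3 + H$ ($v{\left(H \right)} = H - 3 = -3 + H$)
$X{\left(K,x \right)} = x \left(-1 + K\right)$
$C{\left(B \right)} = 5 + B$
$f = - \frac{1}{3}$ ($f = \frac{1}{5 - 8} = \frac{1}{-3} = - \frac{1}{3} \approx -0.33333$)
$w = 0$ ($w = \left(3 \left(-1 + 1\right)\right)^{2} = \left(3 \cdot 0\right)^{2} = 0^{2} = 0$)
$\left(w + f\right)^{2} = \left(0 - \frac{1}{3}\right)^{2} = \left(- \frac{1}{3}\right)^{2} = \frac{1}{9}$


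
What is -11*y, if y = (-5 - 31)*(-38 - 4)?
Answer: -16632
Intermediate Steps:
y = 1512 (y = -36*(-42) = 1512)
-11*y = -11*1512 = -16632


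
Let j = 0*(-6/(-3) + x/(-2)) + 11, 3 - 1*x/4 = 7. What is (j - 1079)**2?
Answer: 1140624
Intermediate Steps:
x = -16 (x = 12 - 4*7 = 12 - 28 = -16)
j = 11 (j = 0*(-6/(-3) - 16/(-2)) + 11 = 0*(-6*(-1/3) - 16*(-1/2)) + 11 = 0*(2 + 8) + 11 = 0*10 + 11 = 0 + 11 = 11)
(j - 1079)**2 = (11 - 1079)**2 = (-1068)**2 = 1140624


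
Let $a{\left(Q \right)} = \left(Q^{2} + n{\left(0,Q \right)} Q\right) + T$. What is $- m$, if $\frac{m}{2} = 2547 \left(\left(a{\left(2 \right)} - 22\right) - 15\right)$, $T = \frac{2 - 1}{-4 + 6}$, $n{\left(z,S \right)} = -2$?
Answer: $185931$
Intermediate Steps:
$T = \frac{1}{2}$ ($T = 1 \cdot \frac{1}{2} = \frac{1}{2} \approx 0.5$)
$a{\left(Q \right)} = \frac{1}{2} + Q^{2} - 2 Q$ ($a{\left(Q \right)} = \left(Q^{2} - 2 Q\right) + \frac{1}{2} = \frac{1}{2} + Q^{2} - 2 Q$)
$m = -185931$ ($m = 2 \cdot 2547 \left(\left(\left(\frac{1}{2} + 2^{2} - 4\right) - 22\right) - 15\right) = 2 \cdot 2547 \left(\left(\left(\frac{1}{2} + 4 - 4\right) - 22\right) - 15\right) = 2 \cdot 2547 \left(\left(\frac{1}{2} - 22\right) - 15\right) = 2 \cdot 2547 \left(- \frac{43}{2} - 15\right) = 2 \cdot 2547 \left(- \frac{73}{2}\right) = 2 \left(- \frac{185931}{2}\right) = -185931$)
$- m = \left(-1\right) \left(-185931\right) = 185931$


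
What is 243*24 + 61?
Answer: 5893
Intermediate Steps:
243*24 + 61 = 5832 + 61 = 5893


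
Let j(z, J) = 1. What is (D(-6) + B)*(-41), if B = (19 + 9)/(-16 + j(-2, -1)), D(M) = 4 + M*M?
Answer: -23452/15 ≈ -1563.5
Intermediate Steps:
D(M) = 4 + M²
B = -28/15 (B = (19 + 9)/(-16 + 1) = 28/(-15) = 28*(-1/15) = -28/15 ≈ -1.8667)
(D(-6) + B)*(-41) = ((4 + (-6)²) - 28/15)*(-41) = ((4 + 36) - 28/15)*(-41) = (40 - 28/15)*(-41) = (572/15)*(-41) = -23452/15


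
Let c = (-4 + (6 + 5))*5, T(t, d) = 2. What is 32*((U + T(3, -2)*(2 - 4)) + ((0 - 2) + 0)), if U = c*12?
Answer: 13248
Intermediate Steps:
c = 35 (c = (-4 + 11)*5 = 7*5 = 35)
U = 420 (U = 35*12 = 420)
32*((U + T(3, -2)*(2 - 4)) + ((0 - 2) + 0)) = 32*((420 + 2*(2 - 4)) + ((0 - 2) + 0)) = 32*((420 + 2*(-2)) + (-2 + 0)) = 32*((420 - 4) - 2) = 32*(416 - 2) = 32*414 = 13248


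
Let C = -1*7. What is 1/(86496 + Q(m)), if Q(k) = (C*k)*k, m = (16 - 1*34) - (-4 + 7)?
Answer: 1/83409 ≈ 1.1989e-5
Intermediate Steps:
C = -7
m = -21 (m = (16 - 34) - 3 = -18 - 1*3 = -18 - 3 = -21)
Q(k) = -7*k² (Q(k) = (-7*k)*k = -7*k²)
1/(86496 + Q(m)) = 1/(86496 - 7*(-21)²) = 1/(86496 - 7*441) = 1/(86496 - 3087) = 1/83409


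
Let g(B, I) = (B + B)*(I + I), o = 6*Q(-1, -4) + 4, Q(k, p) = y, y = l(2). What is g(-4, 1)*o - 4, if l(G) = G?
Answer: -260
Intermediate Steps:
y = 2
Q(k, p) = 2
o = 16 (o = 6*2 + 4 = 12 + 4 = 16)
g(B, I) = 4*B*I (g(B, I) = (2*B)*(2*I) = 4*B*I)
g(-4, 1)*o - 4 = (4*(-4)*1)*16 - 4 = -16*16 - 4 = -256 - 4 = -260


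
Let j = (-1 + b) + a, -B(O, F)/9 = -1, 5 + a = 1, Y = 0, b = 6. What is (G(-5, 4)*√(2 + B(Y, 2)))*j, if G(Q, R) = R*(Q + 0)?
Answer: -20*√11 ≈ -66.333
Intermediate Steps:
a = -4 (a = -5 + 1 = -4)
B(O, F) = 9 (B(O, F) = -9*(-1) = 9)
j = 1 (j = (-1 + 6) - 4 = 5 - 4 = 1)
G(Q, R) = Q*R (G(Q, R) = R*Q = Q*R)
(G(-5, 4)*√(2 + B(Y, 2)))*j = ((-5*4)*√(2 + 9))*1 = -20*√11*1 = -20*√11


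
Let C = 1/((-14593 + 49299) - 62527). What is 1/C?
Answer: -27821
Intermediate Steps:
C = -1/27821 (C = 1/(34706 - 62527) = 1/(-27821) = -1/27821 ≈ -3.5944e-5)
1/C = 1/(-1/27821) = -27821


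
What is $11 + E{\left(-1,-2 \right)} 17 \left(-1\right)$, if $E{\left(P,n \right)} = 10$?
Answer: $-159$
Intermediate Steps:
$11 + E{\left(-1,-2 \right)} 17 \left(-1\right) = 11 + 10 \cdot 17 \left(-1\right) = 11 + 10 \left(-17\right) = 11 - 170 = -159$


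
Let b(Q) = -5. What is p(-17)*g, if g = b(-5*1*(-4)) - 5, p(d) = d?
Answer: 170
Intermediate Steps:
g = -10 (g = -5 - 5 = -10)
p(-17)*g = -17*(-10) = 170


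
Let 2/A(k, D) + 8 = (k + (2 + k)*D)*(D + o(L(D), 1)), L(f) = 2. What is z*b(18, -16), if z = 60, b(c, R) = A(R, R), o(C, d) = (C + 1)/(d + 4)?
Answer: -25/669 ≈ -0.037369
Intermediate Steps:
o(C, d) = (1 + C)/(4 + d)
A(k, D) = 2/(-8 + (3/5 + D)*(k + D*(2 + k))) (A(k, D) = 2/(-8 + (k + (2 + k)*D)*(D + (1 + 2)/(4 + 1))) = 2/(-8 + (k + D*(2 + k))*(D + 3/5)) = 2/(-8 + (k + D*(2 + k))*(3/5 + D)) = 2/(-8 + (3/5 + D)*(k + D*(2 + k))))
b(c, R) = 10/(-40 + 5*R**3 + 9*R + 18*R**2) (b(c, R) = 10/(-40 + 3*R + 6*R + 10*R**2 + 5*R*R**2 + 8*R*R) = 10/(-40 + 3*R + 6*R + 10*R**2 + 5*R**3 + 8*R**2) = 10/(-40 + 5*R**3 + 9*R + 18*R**2))
z*b(18, -16) = 60*(10/(-40 + 5*(-16)**3 + 9*(-16) + 18*(-16)**2)) = 60*(10/(-40 + 5*(-4096) - 144 + 18*256)) = 60*(10/(-40 - 20480 - 144 + 4608)) = 60*(10/(-16056)) = 60*(10*(-1/16056)) = 60*(-5/8028) = -25/669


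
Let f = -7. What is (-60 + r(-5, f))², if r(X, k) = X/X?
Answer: 3481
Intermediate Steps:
r(X, k) = 1
(-60 + r(-5, f))² = (-60 + 1)² = (-59)² = 3481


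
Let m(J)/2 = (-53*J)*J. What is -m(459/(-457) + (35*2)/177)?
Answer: 257140948954/6543030321 ≈ 39.300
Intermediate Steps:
m(J) = -106*J² (m(J) = 2*((-53*J)*J) = 2*(-53*J²) = -106*J²)
-m(459/(-457) + (35*2)/177) = -(-106)*(459/(-457) + (35*2)/177)² = -(-106)*(459*(-1/457) + 70*(1/177))² = -(-106)*(-459/457 + 70/177)² = -(-106)*(-49253/80889)² = -(-106)*2425858009/6543030321 = -1*(-257140948954/6543030321) = 257140948954/6543030321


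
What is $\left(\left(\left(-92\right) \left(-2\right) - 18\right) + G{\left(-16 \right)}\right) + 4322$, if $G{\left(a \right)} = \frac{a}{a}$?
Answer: $4489$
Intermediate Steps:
$G{\left(a \right)} = 1$
$\left(\left(\left(-92\right) \left(-2\right) - 18\right) + G{\left(-16 \right)}\right) + 4322 = \left(\left(\left(-92\right) \left(-2\right) - 18\right) + 1\right) + 4322 = \left(\left(184 - 18\right) + 1\right) + 4322 = \left(166 + 1\right) + 4322 = 167 + 4322 = 4489$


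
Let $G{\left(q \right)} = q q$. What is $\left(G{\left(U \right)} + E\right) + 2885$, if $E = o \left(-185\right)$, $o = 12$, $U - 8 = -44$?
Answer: $1961$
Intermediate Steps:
$U = -36$ ($U = 8 - 44 = -36$)
$G{\left(q \right)} = q^{2}$
$E = -2220$ ($E = 12 \left(-185\right) = -2220$)
$\left(G{\left(U \right)} + E\right) + 2885 = \left(\left(-36\right)^{2} - 2220\right) + 2885 = \left(1296 - 2220\right) + 2885 = -924 + 2885 = 1961$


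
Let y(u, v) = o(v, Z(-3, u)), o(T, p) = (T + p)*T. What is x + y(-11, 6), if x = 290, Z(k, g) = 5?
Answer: 356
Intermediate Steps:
o(T, p) = T*(T + p)
y(u, v) = v*(5 + v) (y(u, v) = v*(v + 5) = v*(5 + v))
x + y(-11, 6) = 290 + 6*(5 + 6) = 290 + 6*11 = 290 + 66 = 356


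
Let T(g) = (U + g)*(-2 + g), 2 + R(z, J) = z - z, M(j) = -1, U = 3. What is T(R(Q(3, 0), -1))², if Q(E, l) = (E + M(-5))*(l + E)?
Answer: 16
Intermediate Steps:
Q(E, l) = (-1 + E)*(E + l) (Q(E, l) = (E - 1)*(l + E) = (-1 + E)*(E + l))
R(z, J) = -2 (R(z, J) = -2 + (z - z) = -2 + 0 = -2)
T(g) = (-2 + g)*(3 + g) (T(g) = (3 + g)*(-2 + g) = (-2 + g)*(3 + g))
T(R(Q(3, 0), -1))² = (-6 - 2 + (-2)²)² = (-6 - 2 + 4)² = (-4)² = 16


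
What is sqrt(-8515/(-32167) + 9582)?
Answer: sqrt(9914921550403)/32167 ≈ 97.889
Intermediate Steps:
sqrt(-8515/(-32167) + 9582) = sqrt(-8515*(-1/32167) + 9582) = sqrt(8515/32167 + 9582) = sqrt(308232709/32167) = sqrt(9914921550403)/32167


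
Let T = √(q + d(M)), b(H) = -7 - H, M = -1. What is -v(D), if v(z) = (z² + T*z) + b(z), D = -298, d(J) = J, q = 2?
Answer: -88797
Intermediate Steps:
T = 1 (T = √(2 - 1) = √1 = 1)
v(z) = -7 + z² (v(z) = (z² + 1*z) + (-7 - z) = (z² + z) + (-7 - z) = (z + z²) + (-7 - z) = -7 + z²)
-v(D) = -(-7 + (-298)²) = -(-7 + 88804) = -1*88797 = -88797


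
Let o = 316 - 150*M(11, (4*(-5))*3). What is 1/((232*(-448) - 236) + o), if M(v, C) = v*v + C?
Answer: -1/113006 ≈ -8.8491e-6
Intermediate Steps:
M(v, C) = C + v**2 (M(v, C) = v**2 + C = C + v**2)
o = -8834 (o = 316 - 150*((4*(-5))*3 + 11**2) = 316 - 150*(-20*3 + 121) = 316 - 150*(-60 + 121) = 316 - 150*61 = 316 - 9150 = -8834)
1/((232*(-448) - 236) + o) = 1/((232*(-448) - 236) - 8834) = 1/((-103936 - 236) - 8834) = 1/(-104172 - 8834) = 1/(-113006) = -1/113006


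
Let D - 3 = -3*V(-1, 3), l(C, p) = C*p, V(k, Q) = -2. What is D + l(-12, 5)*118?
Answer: -7071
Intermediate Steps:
D = 9 (D = 3 - 3*(-2) = 3 + 6 = 9)
D + l(-12, 5)*118 = 9 - 12*5*118 = 9 - 60*118 = 9 - 7080 = -7071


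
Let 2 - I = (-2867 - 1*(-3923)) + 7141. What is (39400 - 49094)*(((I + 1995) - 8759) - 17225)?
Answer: 311991696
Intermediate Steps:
I = -8195 (I = 2 - ((-2867 - 1*(-3923)) + 7141) = 2 - ((-2867 + 3923) + 7141) = 2 - (1056 + 7141) = 2 - 1*8197 = 2 - 8197 = -8195)
(39400 - 49094)*(((I + 1995) - 8759) - 17225) = (39400 - 49094)*(((-8195 + 1995) - 8759) - 17225) = -9694*((-6200 - 8759) - 17225) = -9694*(-14959 - 17225) = -9694*(-32184) = 311991696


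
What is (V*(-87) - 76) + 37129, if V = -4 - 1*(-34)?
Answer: 34443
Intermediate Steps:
V = 30 (V = -4 + 34 = 30)
(V*(-87) - 76) + 37129 = (30*(-87) - 76) + 37129 = (-2610 - 76) + 37129 = -2686 + 37129 = 34443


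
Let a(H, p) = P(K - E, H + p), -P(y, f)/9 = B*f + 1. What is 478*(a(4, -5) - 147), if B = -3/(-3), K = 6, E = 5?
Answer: -70266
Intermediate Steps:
B = 1 (B = -3*(-⅓) = 1)
P(y, f) = -9 - 9*f (P(y, f) = -9*(1*f + 1) = -9*(f + 1) = -9*(1 + f) = -9 - 9*f)
a(H, p) = -9 - 9*H - 9*p (a(H, p) = -9 - 9*(H + p) = -9 + (-9*H - 9*p) = -9 - 9*H - 9*p)
478*(a(4, -5) - 147) = 478*((-9 - 9*4 - 9*(-5)) - 147) = 478*((-9 - 36 + 45) - 147) = 478*(0 - 147) = 478*(-147) = -70266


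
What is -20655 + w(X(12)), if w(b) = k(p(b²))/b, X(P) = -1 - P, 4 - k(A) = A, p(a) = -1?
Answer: -268520/13 ≈ -20655.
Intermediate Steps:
k(A) = 4 - A
w(b) = 5/b (w(b) = (4 - 1*(-1))/b = (4 + 1)/b = 5/b)
-20655 + w(X(12)) = -20655 + 5/(-1 - 1*12) = -20655 + 5/(-1 - 12) = -20655 + 5/(-13) = -20655 + 5*(-1/13) = -20655 - 5/13 = -268520/13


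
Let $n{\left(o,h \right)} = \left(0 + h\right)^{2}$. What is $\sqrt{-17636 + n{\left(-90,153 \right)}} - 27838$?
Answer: $-27838 + \sqrt{5773} \approx -27762.0$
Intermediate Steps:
$n{\left(o,h \right)} = h^{2}$
$\sqrt{-17636 + n{\left(-90,153 \right)}} - 27838 = \sqrt{-17636 + 153^{2}} - 27838 = \sqrt{-17636 + 23409} - 27838 = \sqrt{5773} - 27838 = -27838 + \sqrt{5773}$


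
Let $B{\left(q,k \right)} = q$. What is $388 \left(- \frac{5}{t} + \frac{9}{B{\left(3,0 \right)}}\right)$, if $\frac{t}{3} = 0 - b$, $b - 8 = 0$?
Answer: $\frac{7469}{6} \approx 1244.8$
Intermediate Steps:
$b = 8$ ($b = 8 + 0 = 8$)
$t = -24$ ($t = 3 \left(0 - 8\right) = 3 \left(-8\right) = -24$)
$388 \left(- \frac{5}{t} + \frac{9}{B{\left(3,0 \right)}}\right) = 388 \left(- \frac{5}{-24} + \frac{9}{3}\right) = 388 \left(\left(-5\right) \left(- \frac{1}{24}\right) + 9 \cdot \frac{1}{3}\right) = 388 \left(\frac{5}{24} + 3\right) = 388 \cdot \frac{77}{24} = \frac{7469}{6}$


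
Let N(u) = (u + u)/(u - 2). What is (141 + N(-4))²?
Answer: 182329/9 ≈ 20259.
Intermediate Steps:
N(u) = 2*u/(-2 + u) (N(u) = (2*u)/(-2 + u) = 2*u/(-2 + u))
(141 + N(-4))² = (141 + 2*(-4)/(-2 - 4))² = (141 + 2*(-4)/(-6))² = (141 + 2*(-4)*(-⅙))² = (141 + 4/3)² = (427/3)² = 182329/9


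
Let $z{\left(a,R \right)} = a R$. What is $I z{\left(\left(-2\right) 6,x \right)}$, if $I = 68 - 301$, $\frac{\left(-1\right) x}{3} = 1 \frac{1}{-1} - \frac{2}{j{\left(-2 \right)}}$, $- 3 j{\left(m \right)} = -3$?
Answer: $25164$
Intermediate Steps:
$j{\left(m \right)} = 1$ ($j{\left(m \right)} = \left(- \frac{1}{3}\right) \left(-3\right) = 1$)
$x = 9$ ($x = - 3 \left(1 \frac{1}{-1} - \frac{2}{1}\right) = - 3 \left(1 \left(-1\right) - 2\right) = - 3 \left(-1 - 2\right) = \left(-3\right) \left(-3\right) = 9$)
$z{\left(a,R \right)} = R a$
$I = -233$ ($I = 68 - 301 = -233$)
$I z{\left(\left(-2\right) 6,x \right)} = - 233 \cdot 9 \left(\left(-2\right) 6\right) = - 233 \cdot 9 \left(-12\right) = \left(-233\right) \left(-108\right) = 25164$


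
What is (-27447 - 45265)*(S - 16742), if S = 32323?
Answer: -1132925672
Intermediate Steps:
(-27447 - 45265)*(S - 16742) = (-27447 - 45265)*(32323 - 16742) = -72712*15581 = -1132925672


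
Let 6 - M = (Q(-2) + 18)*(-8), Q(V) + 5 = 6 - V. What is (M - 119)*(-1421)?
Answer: -78155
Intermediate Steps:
Q(V) = 1 - V (Q(V) = -5 + (6 - V) = 1 - V)
M = 174 (M = 6 - ((1 - 1*(-2)) + 18)*(-8) = 6 - ((1 + 2) + 18)*(-8) = 6 - (3 + 18)*(-8) = 6 - 21*(-8) = 6 - 1*(-168) = 6 + 168 = 174)
(M - 119)*(-1421) = (174 - 119)*(-1421) = 55*(-1421) = -78155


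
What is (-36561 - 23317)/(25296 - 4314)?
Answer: -2303/807 ≈ -2.8538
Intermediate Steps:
(-36561 - 23317)/(25296 - 4314) = -59878/20982 = -59878*1/20982 = -2303/807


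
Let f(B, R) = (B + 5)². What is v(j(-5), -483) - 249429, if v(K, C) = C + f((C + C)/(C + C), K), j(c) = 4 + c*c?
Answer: -249876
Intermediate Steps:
f(B, R) = (5 + B)²
j(c) = 4 + c²
v(K, C) = 36 + C (v(K, C) = C + (5 + (C + C)/(C + C))² = C + (5 + (2*C)/((2*C)))² = C + (5 + (2*C)*(1/(2*C)))² = C + (5 + 1)² = C + 6² = C + 36 = 36 + C)
v(j(-5), -483) - 249429 = (36 - 483) - 249429 = -447 - 249429 = -249876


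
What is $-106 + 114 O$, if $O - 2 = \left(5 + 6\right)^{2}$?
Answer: $13916$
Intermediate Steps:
$O = 123$ ($O = 2 + \left(5 + 6\right)^{2} = 2 + 11^{2} = 2 + 121 = 123$)
$-106 + 114 O = -106 + 114 \cdot 123 = -106 + 14022 = 13916$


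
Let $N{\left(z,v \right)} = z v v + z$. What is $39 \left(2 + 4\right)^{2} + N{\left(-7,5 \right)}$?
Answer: $1222$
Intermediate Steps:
$N{\left(z,v \right)} = z + z v^{2}$ ($N{\left(z,v \right)} = v z v + z = z v^{2} + z = z + z v^{2}$)
$39 \left(2 + 4\right)^{2} + N{\left(-7,5 \right)} = 39 \left(2 + 4\right)^{2} - 7 \left(1 + 5^{2}\right) = 39 \cdot 6^{2} - 7 \left(1 + 25\right) = 39 \cdot 36 - 182 = 1404 - 182 = 1222$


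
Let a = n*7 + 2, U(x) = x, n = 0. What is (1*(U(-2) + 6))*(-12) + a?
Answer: -46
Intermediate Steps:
a = 2 (a = 0*7 + 2 = 0 + 2 = 2)
(1*(U(-2) + 6))*(-12) + a = (1*(-2 + 6))*(-12) + 2 = (1*4)*(-12) + 2 = 4*(-12) + 2 = -48 + 2 = -46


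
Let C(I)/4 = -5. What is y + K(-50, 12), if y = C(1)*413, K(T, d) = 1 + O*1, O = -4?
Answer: -8263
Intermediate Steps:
C(I) = -20 (C(I) = 4*(-5) = -20)
K(T, d) = -3 (K(T, d) = 1 - 4*1 = 1 - 4 = -3)
y = -8260 (y = -20*413 = -8260)
y + K(-50, 12) = -8260 - 3 = -8263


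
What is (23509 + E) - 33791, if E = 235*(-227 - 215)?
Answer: -114152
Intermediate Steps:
E = -103870 (E = 235*(-442) = -103870)
(23509 + E) - 33791 = (23509 - 103870) - 33791 = -80361 - 33791 = -114152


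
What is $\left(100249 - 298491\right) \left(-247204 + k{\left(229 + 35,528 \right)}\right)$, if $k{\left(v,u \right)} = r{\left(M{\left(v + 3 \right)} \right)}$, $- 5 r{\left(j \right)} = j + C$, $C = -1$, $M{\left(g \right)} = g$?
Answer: $\frac{245083809212}{5} \approx 4.9017 \cdot 10^{10}$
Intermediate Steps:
$r{\left(j \right)} = \frac{1}{5} - \frac{j}{5}$ ($r{\left(j \right)} = - \frac{j - 1}{5} = - \frac{-1 + j}{5} = \frac{1}{5} - \frac{j}{5}$)
$k{\left(v,u \right)} = - \frac{2}{5} - \frac{v}{5}$ ($k{\left(v,u \right)} = \frac{1}{5} - \frac{v + 3}{5} = \frac{1}{5} - \frac{3 + v}{5} = \frac{1}{5} - \left(\frac{3}{5} + \frac{v}{5}\right) = - \frac{2}{5} - \frac{v}{5}$)
$\left(100249 - 298491\right) \left(-247204 + k{\left(229 + 35,528 \right)}\right) = \left(100249 - 298491\right) \left(-247204 - \left(\frac{2}{5} + \frac{229 + 35}{5}\right)\right) = - 198242 \left(-247204 - \frac{266}{5}\right) = \left(-198242\right) \left(- \frac{1236286}{5}\right) = \frac{245083809212}{5}$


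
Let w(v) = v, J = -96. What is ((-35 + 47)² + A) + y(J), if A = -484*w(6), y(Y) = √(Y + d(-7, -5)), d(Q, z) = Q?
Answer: -2760 + I*√103 ≈ -2760.0 + 10.149*I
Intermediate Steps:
y(Y) = √(-7 + Y) (y(Y) = √(Y - 7) = √(-7 + Y))
A = -2904 (A = -484*6 = -2904)
((-35 + 47)² + A) + y(J) = ((-35 + 47)² - 2904) + √(-7 - 96) = (12² - 2904) + √(-103) = (144 - 2904) + I*√103 = -2760 + I*√103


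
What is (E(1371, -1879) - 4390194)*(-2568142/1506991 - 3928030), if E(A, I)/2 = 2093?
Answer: 25963011311941998976/1506991 ≈ 1.7228e+13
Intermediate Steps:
E(A, I) = 4186 (E(A, I) = 2*2093 = 4186)
(E(1371, -1879) - 4390194)*(-2568142/1506991 - 3928030) = (4186 - 4390194)*(-2568142/1506991 - 3928030) = -4386008*(-2568142*1/1506991 - 3928030) = -4386008*(-2568142/1506991 - 3928030) = -4386008*(-5919508425872/1506991) = 25963011311941998976/1506991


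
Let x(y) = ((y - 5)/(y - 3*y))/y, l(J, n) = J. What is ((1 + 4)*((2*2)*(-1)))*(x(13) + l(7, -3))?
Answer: -23580/169 ≈ -139.53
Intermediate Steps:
x(y) = -(-5 + y)/(2*y²) (x(y) = ((-5 + y)/((-2*y)))/y = ((-5 + y)*(-1/(2*y)))/y = (-(-5 + y)/(2*y))/y = -(-5 + y)/(2*y²))
((1 + 4)*((2*2)*(-1)))*(x(13) + l(7, -3)) = ((1 + 4)*((2*2)*(-1)))*((½)*(5 - 1*13)/13² + 7) = (5*(4*(-1)))*((½)*(1/169)*(5 - 13) + 7) = (5*(-4))*((½)*(1/169)*(-8) + 7) = -20*(-4/169 + 7) = -20*1179/169 = -23580/169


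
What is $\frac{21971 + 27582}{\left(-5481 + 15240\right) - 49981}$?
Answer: $- \frac{7079}{5746} \approx -1.232$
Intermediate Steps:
$\frac{21971 + 27582}{\left(-5481 + 15240\right) - 49981} = \frac{49553}{9759 - 49981} = \frac{49553}{-40222} = 49553 \left(- \frac{1}{40222}\right) = - \frac{7079}{5746}$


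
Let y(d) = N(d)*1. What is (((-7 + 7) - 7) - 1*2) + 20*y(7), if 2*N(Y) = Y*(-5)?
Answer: -359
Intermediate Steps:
N(Y) = -5*Y/2 (N(Y) = (Y*(-5))/2 = (-5*Y)/2 = -5*Y/2)
y(d) = -5*d/2 (y(d) = -5*d/2*1 = -5*d/2)
(((-7 + 7) - 7) - 1*2) + 20*y(7) = (((-7 + 7) - 7) - 1*2) + 20*(-5/2*7) = ((0 - 7) - 2) + 20*(-35/2) = (-7 - 2) - 350 = -9 - 350 = -359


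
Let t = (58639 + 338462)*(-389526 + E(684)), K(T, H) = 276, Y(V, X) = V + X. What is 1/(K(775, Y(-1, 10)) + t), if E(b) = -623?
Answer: -1/154928557773 ≈ -6.4546e-12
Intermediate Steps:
t = -154928558049 (t = (58639 + 338462)*(-389526 - 623) = 397101*(-390149) = -154928558049)
1/(K(775, Y(-1, 10)) + t) = 1/(276 - 154928558049) = 1/(-154928557773) = -1/154928557773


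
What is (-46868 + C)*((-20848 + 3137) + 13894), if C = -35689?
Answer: 315120069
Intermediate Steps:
(-46868 + C)*((-20848 + 3137) + 13894) = (-46868 - 35689)*((-20848 + 3137) + 13894) = -82557*(-17711 + 13894) = -82557*(-3817) = 315120069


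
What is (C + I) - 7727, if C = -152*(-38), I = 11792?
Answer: 9841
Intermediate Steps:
C = 5776
(C + I) - 7727 = (5776 + 11792) - 7727 = 17568 - 7727 = 9841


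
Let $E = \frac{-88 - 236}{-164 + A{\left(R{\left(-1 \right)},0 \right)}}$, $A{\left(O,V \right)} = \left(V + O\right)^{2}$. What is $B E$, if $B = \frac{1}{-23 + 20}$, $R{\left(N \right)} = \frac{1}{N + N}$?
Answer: $- \frac{432}{655} \approx -0.65954$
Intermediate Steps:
$R{\left(N \right)} = \frac{1}{2 N}$
$A{\left(O,V \right)} = \left(O + V\right)^{2}$
$E = \frac{1296}{655}$ ($E = \frac{-88 - 236}{-164 + \left(\frac{1}{2 \left(-1\right)} + 0\right)^{2}} = - \frac{324}{-164 + \left(\frac{1}{2} \left(-1\right) + 0\right)^{2}} = - \frac{324}{-164 + \left(- \frac{1}{2} + 0\right)^{2}} = - \frac{324}{-164 + \left(- \frac{1}{2}\right)^{2}} = - \frac{324}{-164 + \frac{1}{4}} = - \frac{324}{- \frac{655}{4}} = \left(-324\right) \left(- \frac{4}{655}\right) = \frac{1296}{655} \approx 1.9786$)
$B = - \frac{1}{3}$ ($B = \frac{1}{-3} = - \frac{1}{3} \approx -0.33333$)
$B E = \left(- \frac{1}{3}\right) \frac{1296}{655} = - \frac{432}{655}$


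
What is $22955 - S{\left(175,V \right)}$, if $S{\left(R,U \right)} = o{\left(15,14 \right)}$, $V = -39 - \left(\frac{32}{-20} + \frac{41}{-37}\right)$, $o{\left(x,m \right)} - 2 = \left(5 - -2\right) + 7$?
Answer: $22939$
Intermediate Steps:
$o{\left(x,m \right)} = 16$ ($o{\left(x,m \right)} = 2 + \left(\left(5 - -2\right) + 7\right) = 2 + \left(\left(5 + 2\right) + 7\right) = 2 + \left(7 + 7\right) = 2 + 14 = 16$)
$V = - \frac{6714}{185}$ ($V = -39 - \left(32 \left(- \frac{1}{20}\right) + 41 \left(- \frac{1}{37}\right)\right) = -39 - \left(- \frac{8}{5} - \frac{41}{37}\right) = -39 - - \frac{501}{185} = -39 + \frac{501}{185} = - \frac{6714}{185} \approx -36.292$)
$S{\left(R,U \right)} = 16$
$22955 - S{\left(175,V \right)} = 22955 - 16 = 22939$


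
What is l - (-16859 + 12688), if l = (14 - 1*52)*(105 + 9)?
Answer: -161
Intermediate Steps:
l = -4332 (l = (14 - 52)*114 = -38*114 = -4332)
l - (-16859 + 12688) = -4332 - (-16859 + 12688) = -4332 - 1*(-4171) = -4332 + 4171 = -161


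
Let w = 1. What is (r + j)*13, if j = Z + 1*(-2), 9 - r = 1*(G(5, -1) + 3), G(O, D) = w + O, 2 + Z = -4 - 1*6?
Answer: -182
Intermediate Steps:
Z = -12 (Z = -2 + (-4 - 1*6) = -2 + (-4 - 6) = -2 - 10 = -12)
G(O, D) = 1 + O
r = 0 (r = 9 - ((1 + 5) + 3) = 9 - (6 + 3) = 9 - 9 = 0)
j = -14 (j = -12 + 1*(-2) = -12 - 2 = -14)
(r + j)*13 = (0 - 14)*13 = -14*13 = -182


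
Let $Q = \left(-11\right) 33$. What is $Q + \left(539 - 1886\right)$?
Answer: $-1710$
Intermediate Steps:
$Q = -363$
$Q + \left(539 - 1886\right) = -363 + \left(539 - 1886\right) = -363 - 1347 = -1710$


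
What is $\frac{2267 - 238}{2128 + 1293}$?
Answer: $\frac{2029}{3421} \approx 0.5931$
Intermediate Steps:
$\frac{2267 - 238}{2128 + 1293} = \frac{2029}{3421}$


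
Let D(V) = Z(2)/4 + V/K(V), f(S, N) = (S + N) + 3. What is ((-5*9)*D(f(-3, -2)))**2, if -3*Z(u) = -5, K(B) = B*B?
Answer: 225/16 ≈ 14.063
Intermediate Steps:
K(B) = B**2
Z(u) = 5/3 (Z(u) = -1/3*(-5) = 5/3)
f(S, N) = 3 + N + S (f(S, N) = (N + S) + 3 = 3 + N + S)
D(V) = 5/12 + 1/V (D(V) = (5/3)/4 + V/(V**2) = (5/3)*(1/4) + V/V**2 = 5/12 + 1/V)
((-5*9)*D(f(-3, -2)))**2 = ((-5*9)*(5/12 + 1/(3 - 2 - 3)))**2 = (-45*(5/12 + 1/(-2)))**2 = (-45*(5/12 - 1/2))**2 = (-45*(-1/12))**2 = (15/4)**2 = 225/16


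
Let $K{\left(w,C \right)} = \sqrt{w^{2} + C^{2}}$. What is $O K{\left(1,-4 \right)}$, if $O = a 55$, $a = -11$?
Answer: $- 605 \sqrt{17} \approx -2494.5$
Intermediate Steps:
$K{\left(w,C \right)} = \sqrt{C^{2} + w^{2}}$
$O = -605$ ($O = \left(-11\right) 55 = -605$)
$O K{\left(1,-4 \right)} = - 605 \sqrt{\left(-4\right)^{2} + 1^{2}} = - 605 \sqrt{16 + 1} = - 605 \sqrt{17}$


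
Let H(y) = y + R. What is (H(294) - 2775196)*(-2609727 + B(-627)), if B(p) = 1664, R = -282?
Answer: 7237854708592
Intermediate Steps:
H(y) = -282 + y (H(y) = y - 282 = -282 + y)
(H(294) - 2775196)*(-2609727 + B(-627)) = ((-282 + 294) - 2775196)*(-2609727 + 1664) = (12 - 2775196)*(-2608063) = -2775184*(-2608063) = 7237854708592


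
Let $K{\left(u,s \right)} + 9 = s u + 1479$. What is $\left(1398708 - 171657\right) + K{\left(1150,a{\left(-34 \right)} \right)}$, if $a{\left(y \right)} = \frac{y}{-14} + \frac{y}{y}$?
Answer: $\frac{8627247}{7} \approx 1.2325 \cdot 10^{6}$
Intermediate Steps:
$a{\left(y \right)} = 1 - \frac{y}{14}$ ($a{\left(y \right)} = y \left(- \frac{1}{14}\right) + 1 = - \frac{y}{14} + 1 = 1 - \frac{y}{14}$)
$K{\left(u,s \right)} = 1470 + s u$ ($K{\left(u,s \right)} = -9 + \left(s u + 1479\right) = -9 + \left(1479 + s u\right) = 1470 + s u$)
$\left(1398708 - 171657\right) + K{\left(1150,a{\left(-34 \right)} \right)} = \left(1398708 - 171657\right) + \left(1470 + \left(1 - - \frac{17}{7}\right) 1150\right) = 1227051 + \left(1470 + \left(1 + \frac{17}{7}\right) 1150\right) = 1227051 + \left(1470 + \frac{24}{7} \cdot 1150\right) = 1227051 + \left(1470 + \frac{27600}{7}\right) = 1227051 + \frac{37890}{7} = \frac{8627247}{7}$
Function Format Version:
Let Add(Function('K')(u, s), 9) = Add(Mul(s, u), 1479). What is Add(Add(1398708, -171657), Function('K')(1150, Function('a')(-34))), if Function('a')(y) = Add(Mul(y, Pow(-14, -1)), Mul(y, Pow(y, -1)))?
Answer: Rational(8627247, 7) ≈ 1.2325e+6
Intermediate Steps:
Function('a')(y) = Add(1, Mul(Rational(-1, 14), y)) (Function('a')(y) = Add(Mul(y, Rational(-1, 14)), 1) = Add(Mul(Rational(-1, 14), y), 1) = Add(1, Mul(Rational(-1, 14), y)))
Function('K')(u, s) = Add(1470, Mul(s, u)) (Function('K')(u, s) = Add(-9, Add(Mul(s, u), 1479)) = Add(-9, Add(1479, Mul(s, u))) = Add(1470, Mul(s, u)))
Add(Add(1398708, -171657), Function('K')(1150, Function('a')(-34))) = Add(Add(1398708, -171657), Add(1470, Mul(Add(1, Mul(Rational(-1, 14), -34)), 1150))) = Add(1227051, Add(1470, Mul(Add(1, Rational(17, 7)), 1150))) = Add(1227051, Add(1470, Mul(Rational(24, 7), 1150))) = Add(1227051, Add(1470, Rational(27600, 7))) = Add(1227051, Rational(37890, 7)) = Rational(8627247, 7)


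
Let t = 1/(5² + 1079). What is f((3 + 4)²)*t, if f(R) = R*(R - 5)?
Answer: 539/276 ≈ 1.9529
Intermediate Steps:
t = 1/1104 (t = 1/(25 + 1079) = 1/1104 ≈ 0.00090580)
f(R) = R*(-5 + R)
f((3 + 4)²)*t = ((3 + 4)²*(-5 + (3 + 4)²))*(1/1104) = (7²*(-5 + 7²))*(1/1104) = (49*(-5 + 49))*(1/1104) = (49*44)*(1/1104) = 2156*(1/1104) = 539/276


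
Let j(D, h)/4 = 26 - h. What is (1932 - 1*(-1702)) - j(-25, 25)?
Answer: 3630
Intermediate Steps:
j(D, h) = 104 - 4*h (j(D, h) = 4*(26 - h) = 104 - 4*h)
(1932 - 1*(-1702)) - j(-25, 25) = (1932 - 1*(-1702)) - (104 - 4*25) = (1932 + 1702) - (104 - 100) = 3634 - 1*4 = 3634 - 4 = 3630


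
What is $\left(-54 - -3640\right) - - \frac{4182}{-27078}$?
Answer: $\frac{16182921}{4513} \approx 3585.8$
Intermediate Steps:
$\left(-54 - -3640\right) - - \frac{4182}{-27078} = \left(-54 + 3640\right) - \left(-4182\right) \left(- \frac{1}{27078}\right) = 3586 - \frac{697}{4513} = \frac{16182921}{4513}$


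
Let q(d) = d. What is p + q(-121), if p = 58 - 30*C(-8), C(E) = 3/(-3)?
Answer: -33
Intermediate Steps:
C(E) = -1 (C(E) = 3*(-1/3) = -1)
p = 88 (p = 58 - 30*(-1) = 58 + 30 = 88)
p + q(-121) = 88 - 121 = -33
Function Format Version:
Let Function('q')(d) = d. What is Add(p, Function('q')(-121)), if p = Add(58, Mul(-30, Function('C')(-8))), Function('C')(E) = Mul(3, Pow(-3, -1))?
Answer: -33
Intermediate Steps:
Function('C')(E) = -1 (Function('C')(E) = Mul(3, Rational(-1, 3)) = -1)
p = 88 (p = Add(58, Mul(-30, -1)) = Add(58, 30) = 88)
Add(p, Function('q')(-121)) = Add(88, -121) = -33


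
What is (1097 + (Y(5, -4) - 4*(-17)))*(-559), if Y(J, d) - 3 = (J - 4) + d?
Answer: -651235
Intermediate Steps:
Y(J, d) = -1 + J + d (Y(J, d) = 3 + ((J - 4) + d) = 3 + ((-4 + J) + d) = 3 + (-4 + J + d) = -1 + J + d)
(1097 + (Y(5, -4) - 4*(-17)))*(-559) = (1097 + ((-1 + 5 - 4) - 4*(-17)))*(-559) = (1097 + (0 + 68))*(-559) = (1097 + 68)*(-559) = 1165*(-559) = -651235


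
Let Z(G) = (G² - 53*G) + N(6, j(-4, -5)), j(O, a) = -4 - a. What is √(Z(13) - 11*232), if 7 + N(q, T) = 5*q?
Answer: I*√3049 ≈ 55.218*I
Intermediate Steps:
N(q, T) = -7 + 5*q
Z(G) = 23 + G² - 53*G (Z(G) = (G² - 53*G) + (-7 + 5*6) = (G² - 53*G) + (-7 + 30) = (G² - 53*G) + 23 = 23 + G² - 53*G)
√(Z(13) - 11*232) = √((23 + 13² - 53*13) - 11*232) = √((23 + 169 - 689) - 2552) = √(-497 - 2552) = √(-3049) = I*√3049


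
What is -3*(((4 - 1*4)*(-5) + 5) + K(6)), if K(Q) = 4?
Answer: -27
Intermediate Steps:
-3*(((4 - 1*4)*(-5) + 5) + K(6)) = -3*(((4 - 1*4)*(-5) + 5) + 4) = -3*(((4 - 4)*(-5) + 5) + 4) = -3*((0*(-5) + 5) + 4) = -3*((0 + 5) + 4) = -3*(5 + 4) = -3*9 = -27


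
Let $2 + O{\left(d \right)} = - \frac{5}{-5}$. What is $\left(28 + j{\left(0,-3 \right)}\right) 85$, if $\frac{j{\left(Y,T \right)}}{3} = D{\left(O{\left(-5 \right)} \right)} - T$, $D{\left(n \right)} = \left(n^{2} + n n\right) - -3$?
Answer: $4420$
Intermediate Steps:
$O{\left(d \right)} = -1$ ($O{\left(d \right)} = -2 - \frac{5}{-5} = -2 - -1 = -2 + 1 = -1$)
$D{\left(n \right)} = 3 + 2 n^{2}$ ($D{\left(n \right)} = \left(n^{2} + n^{2}\right) + 3 = 2 n^{2} + 3 = 3 + 2 n^{2}$)
$j{\left(Y,T \right)} = 15 - 3 T$ ($j{\left(Y,T \right)} = 3 \left(\left(3 + 2 \left(-1\right)^{2}\right) - T\right) = 3 \left(\left(3 + 2 \cdot 1\right) - T\right) = 3 \left(\left(3 + 2\right) - T\right) = 3 \left(5 - T\right) = 15 - 3 T$)
$\left(28 + j{\left(0,-3 \right)}\right) 85 = \left(28 + \left(15 - -9\right)\right) 85 = \left(28 + \left(15 + 9\right)\right) 85 = \left(28 + 24\right) 85 = 52 \cdot 85 = 4420$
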